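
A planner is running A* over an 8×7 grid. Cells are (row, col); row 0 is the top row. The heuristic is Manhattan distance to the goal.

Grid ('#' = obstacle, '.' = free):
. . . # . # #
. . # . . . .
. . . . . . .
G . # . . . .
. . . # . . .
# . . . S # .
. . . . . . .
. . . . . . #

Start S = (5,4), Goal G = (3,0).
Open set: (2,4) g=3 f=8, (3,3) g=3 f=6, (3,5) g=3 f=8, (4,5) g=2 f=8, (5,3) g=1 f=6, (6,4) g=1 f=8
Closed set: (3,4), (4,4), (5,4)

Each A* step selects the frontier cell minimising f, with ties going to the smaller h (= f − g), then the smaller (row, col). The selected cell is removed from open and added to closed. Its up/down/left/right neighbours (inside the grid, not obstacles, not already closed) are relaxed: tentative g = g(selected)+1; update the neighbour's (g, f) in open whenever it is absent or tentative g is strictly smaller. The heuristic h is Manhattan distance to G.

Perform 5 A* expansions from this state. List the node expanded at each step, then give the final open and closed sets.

step 1: expand (3,3) (f=6, h=3) → closed; open now [(2,3) g=4 f=8, (2,4) g=3 f=8, (3,5) g=3 f=8, (4,5) g=2 f=8, (5,3) g=1 f=6, (6,4) g=1 f=8]
step 2: expand (5,3) (f=6, h=5) → closed; open now [(2,3) g=4 f=8, (2,4) g=3 f=8, (3,5) g=3 f=8, (4,5) g=2 f=8, (5,2) g=2 f=6, (6,3) g=2 f=8, (6,4) g=1 f=8]
step 3: expand (5,2) (f=6, h=4) → closed; open now [(2,3) g=4 f=8, (2,4) g=3 f=8, (3,5) g=3 f=8, (4,2) g=3 f=6, (4,5) g=2 f=8, (5,1) g=3 f=6, (6,2) g=3 f=8, (6,3) g=2 f=8, (6,4) g=1 f=8]
step 4: expand (4,2) (f=6, h=3) → closed; open now [(2,3) g=4 f=8, (2,4) g=3 f=8, (3,5) g=3 f=8, (4,1) g=4 f=6, (4,5) g=2 f=8, (5,1) g=3 f=6, (6,2) g=3 f=8, (6,3) g=2 f=8, (6,4) g=1 f=8]
step 5: expand (4,1) (f=6, h=2) → closed; open now [(2,3) g=4 f=8, (2,4) g=3 f=8, (3,1) g=5 f=6, (3,5) g=3 f=8, (4,0) g=5 f=6, (4,5) g=2 f=8, (5,1) g=3 f=6, (6,2) g=3 f=8, (6,3) g=2 f=8, (6,4) g=1 f=8]

order=[(3,3) → (5,3) → (5,2) → (4,2) → (4,1)]; open=[(2,3) g=4 f=8, (2,4) g=3 f=8, (3,1) g=5 f=6, (3,5) g=3 f=8, (4,0) g=5 f=6, (4,5) g=2 f=8, (5,1) g=3 f=6, (6,2) g=3 f=8, (6,3) g=2 f=8, (6,4) g=1 f=8]; closed=[(3,3), (3,4), (4,1), (4,2), (4,4), (5,2), (5,3), (5,4)]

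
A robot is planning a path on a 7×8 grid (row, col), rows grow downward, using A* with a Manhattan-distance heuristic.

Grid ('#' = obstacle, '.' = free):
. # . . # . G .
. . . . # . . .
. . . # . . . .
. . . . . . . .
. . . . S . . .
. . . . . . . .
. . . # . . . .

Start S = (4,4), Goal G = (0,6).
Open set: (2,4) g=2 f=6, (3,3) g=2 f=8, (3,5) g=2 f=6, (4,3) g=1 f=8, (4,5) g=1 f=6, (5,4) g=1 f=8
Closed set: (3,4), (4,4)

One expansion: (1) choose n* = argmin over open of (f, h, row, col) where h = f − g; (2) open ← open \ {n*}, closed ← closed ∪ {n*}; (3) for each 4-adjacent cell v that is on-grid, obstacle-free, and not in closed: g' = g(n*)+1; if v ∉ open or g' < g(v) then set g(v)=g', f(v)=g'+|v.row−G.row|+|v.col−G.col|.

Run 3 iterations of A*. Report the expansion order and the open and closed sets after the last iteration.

step 1: expand (2,4) (f=6, h=4) → closed; open now [(2,5) g=3 f=6, (3,3) g=2 f=8, (3,5) g=2 f=6, (4,3) g=1 f=8, (4,5) g=1 f=6, (5,4) g=1 f=8]
step 2: expand (2,5) (f=6, h=3) → closed; open now [(1,5) g=4 f=6, (2,6) g=4 f=6, (3,3) g=2 f=8, (3,5) g=2 f=6, (4,3) g=1 f=8, (4,5) g=1 f=6, (5,4) g=1 f=8]
step 3: expand (1,5) (f=6, h=2) → closed; open now [(0,5) g=5 f=6, (1,6) g=5 f=6, (2,6) g=4 f=6, (3,3) g=2 f=8, (3,5) g=2 f=6, (4,3) g=1 f=8, (4,5) g=1 f=6, (5,4) g=1 f=8]

order=[(2,4) → (2,5) → (1,5)]; open=[(0,5) g=5 f=6, (1,6) g=5 f=6, (2,6) g=4 f=6, (3,3) g=2 f=8, (3,5) g=2 f=6, (4,3) g=1 f=8, (4,5) g=1 f=6, (5,4) g=1 f=8]; closed=[(1,5), (2,4), (2,5), (3,4), (4,4)]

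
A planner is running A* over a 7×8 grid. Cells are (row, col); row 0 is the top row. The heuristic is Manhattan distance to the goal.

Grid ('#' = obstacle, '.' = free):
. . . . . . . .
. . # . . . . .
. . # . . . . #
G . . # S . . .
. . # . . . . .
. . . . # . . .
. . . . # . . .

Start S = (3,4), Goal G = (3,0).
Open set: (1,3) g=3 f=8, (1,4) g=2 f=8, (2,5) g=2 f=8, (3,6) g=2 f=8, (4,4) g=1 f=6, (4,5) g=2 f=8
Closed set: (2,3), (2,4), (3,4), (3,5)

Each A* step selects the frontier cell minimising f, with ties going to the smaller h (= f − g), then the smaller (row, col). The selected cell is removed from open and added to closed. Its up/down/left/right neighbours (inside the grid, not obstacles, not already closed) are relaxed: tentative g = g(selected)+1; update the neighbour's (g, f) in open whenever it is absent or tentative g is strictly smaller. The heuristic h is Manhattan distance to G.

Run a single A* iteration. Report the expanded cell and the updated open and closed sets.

step 1: expand (4,4) (f=6, h=5) → closed; open now [(1,3) g=3 f=8, (1,4) g=2 f=8, (2,5) g=2 f=8, (3,6) g=2 f=8, (4,3) g=2 f=6, (4,5) g=2 f=8]

expanded=(4,4); open=[(1,3) g=3 f=8, (1,4) g=2 f=8, (2,5) g=2 f=8, (3,6) g=2 f=8, (4,3) g=2 f=6, (4,5) g=2 f=8]; closed=[(2,3), (2,4), (3,4), (3,5), (4,4)]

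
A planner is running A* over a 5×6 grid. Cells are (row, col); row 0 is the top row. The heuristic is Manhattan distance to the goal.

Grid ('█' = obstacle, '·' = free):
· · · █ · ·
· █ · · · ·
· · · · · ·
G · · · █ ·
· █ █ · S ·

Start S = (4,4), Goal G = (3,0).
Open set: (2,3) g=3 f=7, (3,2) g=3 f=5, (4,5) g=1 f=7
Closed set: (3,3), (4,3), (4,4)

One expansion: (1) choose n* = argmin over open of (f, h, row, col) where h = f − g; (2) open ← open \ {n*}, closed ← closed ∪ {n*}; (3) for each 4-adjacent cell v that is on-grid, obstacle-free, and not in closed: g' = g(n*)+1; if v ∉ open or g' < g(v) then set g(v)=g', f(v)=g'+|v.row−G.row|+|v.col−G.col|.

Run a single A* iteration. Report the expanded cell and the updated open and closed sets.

step 1: expand (3,2) (f=5, h=2) → closed; open now [(2,2) g=4 f=7, (2,3) g=3 f=7, (3,1) g=4 f=5, (4,5) g=1 f=7]

expanded=(3,2); open=[(2,2) g=4 f=7, (2,3) g=3 f=7, (3,1) g=4 f=5, (4,5) g=1 f=7]; closed=[(3,2), (3,3), (4,3), (4,4)]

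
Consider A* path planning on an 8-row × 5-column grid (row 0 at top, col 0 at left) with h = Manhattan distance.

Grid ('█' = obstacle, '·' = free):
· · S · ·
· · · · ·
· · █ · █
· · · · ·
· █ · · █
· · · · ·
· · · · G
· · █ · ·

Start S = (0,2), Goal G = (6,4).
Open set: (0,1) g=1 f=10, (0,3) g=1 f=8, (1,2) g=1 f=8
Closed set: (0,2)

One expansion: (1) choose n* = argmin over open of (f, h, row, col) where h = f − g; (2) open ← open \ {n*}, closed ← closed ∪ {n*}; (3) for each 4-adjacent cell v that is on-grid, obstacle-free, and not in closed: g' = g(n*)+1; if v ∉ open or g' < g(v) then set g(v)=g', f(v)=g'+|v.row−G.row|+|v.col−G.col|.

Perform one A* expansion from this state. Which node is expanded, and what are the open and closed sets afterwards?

step 1: expand (0,3) (f=8, h=7) → closed; open now [(0,1) g=1 f=10, (0,4) g=2 f=8, (1,2) g=1 f=8, (1,3) g=2 f=8]

expanded=(0,3); open=[(0,1) g=1 f=10, (0,4) g=2 f=8, (1,2) g=1 f=8, (1,3) g=2 f=8]; closed=[(0,2), (0,3)]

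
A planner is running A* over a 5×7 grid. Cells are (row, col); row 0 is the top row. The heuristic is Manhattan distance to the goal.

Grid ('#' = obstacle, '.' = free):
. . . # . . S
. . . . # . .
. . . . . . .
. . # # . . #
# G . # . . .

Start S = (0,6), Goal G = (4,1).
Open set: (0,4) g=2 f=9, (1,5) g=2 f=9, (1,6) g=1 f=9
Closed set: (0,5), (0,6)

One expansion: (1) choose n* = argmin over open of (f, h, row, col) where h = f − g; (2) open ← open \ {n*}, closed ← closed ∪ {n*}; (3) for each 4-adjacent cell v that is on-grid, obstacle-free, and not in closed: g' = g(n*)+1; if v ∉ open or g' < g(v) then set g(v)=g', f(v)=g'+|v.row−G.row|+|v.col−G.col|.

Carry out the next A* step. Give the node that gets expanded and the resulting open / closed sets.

expanded=(0,4); open=[(1,5) g=2 f=9, (1,6) g=1 f=9]; closed=[(0,4), (0,5), (0,6)]

step 1: expand (0,4) (f=9, h=7) → closed; open now [(1,5) g=2 f=9, (1,6) g=1 f=9]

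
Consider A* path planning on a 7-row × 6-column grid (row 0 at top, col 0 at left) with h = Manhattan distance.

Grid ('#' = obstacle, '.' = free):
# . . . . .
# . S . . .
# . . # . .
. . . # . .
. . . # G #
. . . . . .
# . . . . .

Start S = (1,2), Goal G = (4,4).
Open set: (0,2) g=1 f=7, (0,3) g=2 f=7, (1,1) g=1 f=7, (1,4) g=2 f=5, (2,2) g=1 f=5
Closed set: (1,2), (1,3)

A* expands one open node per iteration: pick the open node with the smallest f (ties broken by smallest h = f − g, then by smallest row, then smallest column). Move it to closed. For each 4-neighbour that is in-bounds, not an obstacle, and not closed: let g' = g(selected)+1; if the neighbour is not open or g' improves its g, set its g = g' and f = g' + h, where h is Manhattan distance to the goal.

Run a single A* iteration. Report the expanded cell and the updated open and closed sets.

step 1: expand (1,4) (f=5, h=3) → closed; open now [(0,2) g=1 f=7, (0,3) g=2 f=7, (0,4) g=3 f=7, (1,1) g=1 f=7, (1,5) g=3 f=7, (2,2) g=1 f=5, (2,4) g=3 f=5]

expanded=(1,4); open=[(0,2) g=1 f=7, (0,3) g=2 f=7, (0,4) g=3 f=7, (1,1) g=1 f=7, (1,5) g=3 f=7, (2,2) g=1 f=5, (2,4) g=3 f=5]; closed=[(1,2), (1,3), (1,4)]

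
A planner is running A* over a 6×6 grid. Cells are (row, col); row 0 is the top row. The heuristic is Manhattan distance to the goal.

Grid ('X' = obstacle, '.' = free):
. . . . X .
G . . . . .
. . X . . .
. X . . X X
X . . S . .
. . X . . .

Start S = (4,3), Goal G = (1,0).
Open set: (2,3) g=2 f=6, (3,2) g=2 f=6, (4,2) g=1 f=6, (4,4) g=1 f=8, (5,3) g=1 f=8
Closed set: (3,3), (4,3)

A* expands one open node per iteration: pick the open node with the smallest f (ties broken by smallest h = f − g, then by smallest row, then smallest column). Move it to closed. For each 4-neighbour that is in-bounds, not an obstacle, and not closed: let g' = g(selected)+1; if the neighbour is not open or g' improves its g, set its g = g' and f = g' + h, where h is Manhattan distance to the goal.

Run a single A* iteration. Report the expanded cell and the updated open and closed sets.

step 1: expand (2,3) (f=6, h=4) → closed; open now [(1,3) g=3 f=6, (2,4) g=3 f=8, (3,2) g=2 f=6, (4,2) g=1 f=6, (4,4) g=1 f=8, (5,3) g=1 f=8]

expanded=(2,3); open=[(1,3) g=3 f=6, (2,4) g=3 f=8, (3,2) g=2 f=6, (4,2) g=1 f=6, (4,4) g=1 f=8, (5,3) g=1 f=8]; closed=[(2,3), (3,3), (4,3)]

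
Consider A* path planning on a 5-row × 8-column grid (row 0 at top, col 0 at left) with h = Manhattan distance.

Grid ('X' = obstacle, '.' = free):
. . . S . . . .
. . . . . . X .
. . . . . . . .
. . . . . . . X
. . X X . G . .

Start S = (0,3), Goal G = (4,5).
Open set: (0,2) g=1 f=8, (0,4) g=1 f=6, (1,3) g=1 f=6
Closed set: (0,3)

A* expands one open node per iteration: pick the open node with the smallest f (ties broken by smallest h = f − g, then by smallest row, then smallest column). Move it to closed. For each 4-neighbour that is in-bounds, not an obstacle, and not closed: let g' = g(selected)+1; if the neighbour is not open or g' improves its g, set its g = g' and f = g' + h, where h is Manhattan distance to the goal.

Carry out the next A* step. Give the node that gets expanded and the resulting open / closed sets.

step 1: expand (0,4) (f=6, h=5) → closed; open now [(0,2) g=1 f=8, (0,5) g=2 f=6, (1,3) g=1 f=6, (1,4) g=2 f=6]

expanded=(0,4); open=[(0,2) g=1 f=8, (0,5) g=2 f=6, (1,3) g=1 f=6, (1,4) g=2 f=6]; closed=[(0,3), (0,4)]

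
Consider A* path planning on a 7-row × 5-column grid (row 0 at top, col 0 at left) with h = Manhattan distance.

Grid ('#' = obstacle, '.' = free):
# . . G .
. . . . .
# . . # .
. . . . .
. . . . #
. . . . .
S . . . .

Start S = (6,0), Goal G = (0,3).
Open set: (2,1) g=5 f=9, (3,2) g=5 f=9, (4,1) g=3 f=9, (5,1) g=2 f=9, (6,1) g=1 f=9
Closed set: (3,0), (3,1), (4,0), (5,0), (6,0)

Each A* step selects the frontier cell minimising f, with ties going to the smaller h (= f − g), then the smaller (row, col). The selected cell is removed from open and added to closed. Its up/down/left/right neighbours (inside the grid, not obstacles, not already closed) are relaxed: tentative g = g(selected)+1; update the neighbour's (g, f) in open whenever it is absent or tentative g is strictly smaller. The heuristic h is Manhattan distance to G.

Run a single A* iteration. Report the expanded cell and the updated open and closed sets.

expanded=(2,1); open=[(1,1) g=6 f=9, (2,2) g=6 f=9, (3,2) g=5 f=9, (4,1) g=3 f=9, (5,1) g=2 f=9, (6,1) g=1 f=9]; closed=[(2,1), (3,0), (3,1), (4,0), (5,0), (6,0)]

step 1: expand (2,1) (f=9, h=4) → closed; open now [(1,1) g=6 f=9, (2,2) g=6 f=9, (3,2) g=5 f=9, (4,1) g=3 f=9, (5,1) g=2 f=9, (6,1) g=1 f=9]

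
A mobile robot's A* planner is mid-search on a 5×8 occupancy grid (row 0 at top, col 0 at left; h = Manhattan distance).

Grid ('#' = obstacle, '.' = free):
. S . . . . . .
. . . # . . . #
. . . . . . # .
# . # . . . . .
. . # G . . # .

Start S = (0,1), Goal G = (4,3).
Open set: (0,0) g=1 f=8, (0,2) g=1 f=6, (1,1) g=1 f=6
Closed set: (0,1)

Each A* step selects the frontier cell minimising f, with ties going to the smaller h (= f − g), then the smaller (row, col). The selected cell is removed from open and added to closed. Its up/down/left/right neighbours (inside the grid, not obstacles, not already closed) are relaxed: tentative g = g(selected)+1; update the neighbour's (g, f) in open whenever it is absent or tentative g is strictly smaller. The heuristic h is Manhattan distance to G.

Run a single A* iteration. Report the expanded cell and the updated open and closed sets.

expanded=(0,2); open=[(0,0) g=1 f=8, (0,3) g=2 f=6, (1,1) g=1 f=6, (1,2) g=2 f=6]; closed=[(0,1), (0,2)]

step 1: expand (0,2) (f=6, h=5) → closed; open now [(0,0) g=1 f=8, (0,3) g=2 f=6, (1,1) g=1 f=6, (1,2) g=2 f=6]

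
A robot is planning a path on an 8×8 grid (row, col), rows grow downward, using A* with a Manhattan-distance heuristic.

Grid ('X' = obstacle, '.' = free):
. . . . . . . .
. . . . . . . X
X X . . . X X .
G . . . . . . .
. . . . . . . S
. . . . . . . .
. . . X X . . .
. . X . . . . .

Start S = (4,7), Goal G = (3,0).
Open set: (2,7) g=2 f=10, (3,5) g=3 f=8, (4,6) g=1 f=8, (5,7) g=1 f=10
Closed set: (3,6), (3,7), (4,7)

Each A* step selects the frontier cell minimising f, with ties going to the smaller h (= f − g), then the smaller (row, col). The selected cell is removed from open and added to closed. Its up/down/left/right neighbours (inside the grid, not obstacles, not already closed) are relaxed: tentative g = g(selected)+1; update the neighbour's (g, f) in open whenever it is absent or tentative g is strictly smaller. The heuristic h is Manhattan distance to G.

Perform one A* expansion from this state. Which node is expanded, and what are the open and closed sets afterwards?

expanded=(3,5); open=[(2,7) g=2 f=10, (3,4) g=4 f=8, (4,5) g=4 f=10, (4,6) g=1 f=8, (5,7) g=1 f=10]; closed=[(3,5), (3,6), (3,7), (4,7)]

step 1: expand (3,5) (f=8, h=5) → closed; open now [(2,7) g=2 f=10, (3,4) g=4 f=8, (4,5) g=4 f=10, (4,6) g=1 f=8, (5,7) g=1 f=10]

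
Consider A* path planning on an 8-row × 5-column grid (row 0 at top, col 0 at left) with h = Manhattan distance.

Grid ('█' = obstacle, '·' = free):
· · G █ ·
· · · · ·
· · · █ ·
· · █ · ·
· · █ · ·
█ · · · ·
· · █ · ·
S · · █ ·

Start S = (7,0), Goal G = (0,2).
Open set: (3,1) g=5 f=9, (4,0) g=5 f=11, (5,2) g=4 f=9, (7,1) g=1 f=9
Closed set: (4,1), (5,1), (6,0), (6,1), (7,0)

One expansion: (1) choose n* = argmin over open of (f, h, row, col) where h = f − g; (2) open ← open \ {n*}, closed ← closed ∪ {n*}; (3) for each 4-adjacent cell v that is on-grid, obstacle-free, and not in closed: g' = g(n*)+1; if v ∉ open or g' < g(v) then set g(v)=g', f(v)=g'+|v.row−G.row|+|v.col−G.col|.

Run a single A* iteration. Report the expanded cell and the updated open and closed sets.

expanded=(3,1); open=[(2,1) g=6 f=9, (3,0) g=6 f=11, (4,0) g=5 f=11, (5,2) g=4 f=9, (7,1) g=1 f=9]; closed=[(3,1), (4,1), (5,1), (6,0), (6,1), (7,0)]

step 1: expand (3,1) (f=9, h=4) → closed; open now [(2,1) g=6 f=9, (3,0) g=6 f=11, (4,0) g=5 f=11, (5,2) g=4 f=9, (7,1) g=1 f=9]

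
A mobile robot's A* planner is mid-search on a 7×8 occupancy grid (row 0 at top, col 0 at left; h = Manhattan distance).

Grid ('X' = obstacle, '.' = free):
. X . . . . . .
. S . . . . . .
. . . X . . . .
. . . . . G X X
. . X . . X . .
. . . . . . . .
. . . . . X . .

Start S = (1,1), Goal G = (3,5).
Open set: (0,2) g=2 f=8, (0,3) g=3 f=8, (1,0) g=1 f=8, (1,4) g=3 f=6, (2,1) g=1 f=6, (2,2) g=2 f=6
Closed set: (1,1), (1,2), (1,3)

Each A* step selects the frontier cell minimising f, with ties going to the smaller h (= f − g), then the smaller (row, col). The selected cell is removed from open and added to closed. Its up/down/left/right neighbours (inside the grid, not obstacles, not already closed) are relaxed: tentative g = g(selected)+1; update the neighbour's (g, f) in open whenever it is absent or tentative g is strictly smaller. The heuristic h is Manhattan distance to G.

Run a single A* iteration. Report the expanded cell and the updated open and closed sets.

expanded=(1,4); open=[(0,2) g=2 f=8, (0,3) g=3 f=8, (0,4) g=4 f=8, (1,0) g=1 f=8, (1,5) g=4 f=6, (2,1) g=1 f=6, (2,2) g=2 f=6, (2,4) g=4 f=6]; closed=[(1,1), (1,2), (1,3), (1,4)]

step 1: expand (1,4) (f=6, h=3) → closed; open now [(0,2) g=2 f=8, (0,3) g=3 f=8, (0,4) g=4 f=8, (1,0) g=1 f=8, (1,5) g=4 f=6, (2,1) g=1 f=6, (2,2) g=2 f=6, (2,4) g=4 f=6]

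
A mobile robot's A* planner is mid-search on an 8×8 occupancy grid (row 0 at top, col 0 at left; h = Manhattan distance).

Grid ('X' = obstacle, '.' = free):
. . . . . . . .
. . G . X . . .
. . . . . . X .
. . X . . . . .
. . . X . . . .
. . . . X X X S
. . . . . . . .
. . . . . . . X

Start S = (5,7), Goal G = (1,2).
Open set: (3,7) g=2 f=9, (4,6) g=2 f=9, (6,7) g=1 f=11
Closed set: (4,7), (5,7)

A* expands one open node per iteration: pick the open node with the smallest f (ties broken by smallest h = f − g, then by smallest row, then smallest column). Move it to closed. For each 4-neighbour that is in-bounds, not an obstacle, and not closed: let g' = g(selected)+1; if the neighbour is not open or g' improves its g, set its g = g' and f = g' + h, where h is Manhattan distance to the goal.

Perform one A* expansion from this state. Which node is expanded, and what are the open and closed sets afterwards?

expanded=(3,7); open=[(2,7) g=3 f=9, (3,6) g=3 f=9, (4,6) g=2 f=9, (6,7) g=1 f=11]; closed=[(3,7), (4,7), (5,7)]

step 1: expand (3,7) (f=9, h=7) → closed; open now [(2,7) g=3 f=9, (3,6) g=3 f=9, (4,6) g=2 f=9, (6,7) g=1 f=11]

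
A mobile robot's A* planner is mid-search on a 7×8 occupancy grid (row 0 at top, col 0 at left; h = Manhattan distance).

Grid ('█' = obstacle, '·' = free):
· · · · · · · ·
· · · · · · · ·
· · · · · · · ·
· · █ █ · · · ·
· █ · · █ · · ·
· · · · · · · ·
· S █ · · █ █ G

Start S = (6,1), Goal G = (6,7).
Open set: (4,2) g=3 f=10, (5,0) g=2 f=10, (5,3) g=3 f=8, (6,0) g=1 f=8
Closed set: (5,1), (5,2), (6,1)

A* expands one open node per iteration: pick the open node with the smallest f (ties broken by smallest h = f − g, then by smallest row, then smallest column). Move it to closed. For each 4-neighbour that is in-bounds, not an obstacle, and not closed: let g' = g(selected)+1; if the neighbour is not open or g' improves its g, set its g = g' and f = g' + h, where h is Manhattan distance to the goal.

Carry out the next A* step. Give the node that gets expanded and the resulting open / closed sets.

step 1: expand (5,3) (f=8, h=5) → closed; open now [(4,2) g=3 f=10, (4,3) g=4 f=10, (5,0) g=2 f=10, (5,4) g=4 f=8, (6,0) g=1 f=8, (6,3) g=4 f=8]

expanded=(5,3); open=[(4,2) g=3 f=10, (4,3) g=4 f=10, (5,0) g=2 f=10, (5,4) g=4 f=8, (6,0) g=1 f=8, (6,3) g=4 f=8]; closed=[(5,1), (5,2), (5,3), (6,1)]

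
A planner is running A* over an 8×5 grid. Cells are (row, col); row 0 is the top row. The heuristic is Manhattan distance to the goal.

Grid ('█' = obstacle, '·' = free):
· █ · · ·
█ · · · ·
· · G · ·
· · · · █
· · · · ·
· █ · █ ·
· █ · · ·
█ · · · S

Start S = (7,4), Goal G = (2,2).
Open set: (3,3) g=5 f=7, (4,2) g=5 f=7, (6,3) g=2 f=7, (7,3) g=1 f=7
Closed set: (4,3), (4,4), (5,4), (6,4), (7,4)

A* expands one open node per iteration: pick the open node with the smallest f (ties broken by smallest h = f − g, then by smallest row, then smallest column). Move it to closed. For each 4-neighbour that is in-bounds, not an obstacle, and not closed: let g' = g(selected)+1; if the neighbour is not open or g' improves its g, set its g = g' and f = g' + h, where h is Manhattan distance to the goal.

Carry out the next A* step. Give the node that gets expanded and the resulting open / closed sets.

step 1: expand (3,3) (f=7, h=2) → closed; open now [(2,3) g=6 f=7, (3,2) g=6 f=7, (4,2) g=5 f=7, (6,3) g=2 f=7, (7,3) g=1 f=7]

expanded=(3,3); open=[(2,3) g=6 f=7, (3,2) g=6 f=7, (4,2) g=5 f=7, (6,3) g=2 f=7, (7,3) g=1 f=7]; closed=[(3,3), (4,3), (4,4), (5,4), (6,4), (7,4)]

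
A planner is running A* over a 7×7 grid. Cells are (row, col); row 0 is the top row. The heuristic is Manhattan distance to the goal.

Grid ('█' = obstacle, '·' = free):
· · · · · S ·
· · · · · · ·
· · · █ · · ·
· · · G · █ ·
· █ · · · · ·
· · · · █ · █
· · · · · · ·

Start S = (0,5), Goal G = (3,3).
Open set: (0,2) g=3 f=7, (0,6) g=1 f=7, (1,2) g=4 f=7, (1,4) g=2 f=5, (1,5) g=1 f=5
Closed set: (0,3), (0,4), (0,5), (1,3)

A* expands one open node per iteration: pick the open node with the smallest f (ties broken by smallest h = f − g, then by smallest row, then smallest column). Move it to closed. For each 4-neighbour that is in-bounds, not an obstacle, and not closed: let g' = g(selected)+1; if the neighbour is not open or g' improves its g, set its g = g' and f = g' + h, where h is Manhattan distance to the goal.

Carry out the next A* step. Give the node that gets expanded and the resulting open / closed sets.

expanded=(1,4); open=[(0,2) g=3 f=7, (0,6) g=1 f=7, (1,2) g=4 f=7, (1,5) g=1 f=5, (2,4) g=3 f=5]; closed=[(0,3), (0,4), (0,5), (1,3), (1,4)]

step 1: expand (1,4) (f=5, h=3) → closed; open now [(0,2) g=3 f=7, (0,6) g=1 f=7, (1,2) g=4 f=7, (1,5) g=1 f=5, (2,4) g=3 f=5]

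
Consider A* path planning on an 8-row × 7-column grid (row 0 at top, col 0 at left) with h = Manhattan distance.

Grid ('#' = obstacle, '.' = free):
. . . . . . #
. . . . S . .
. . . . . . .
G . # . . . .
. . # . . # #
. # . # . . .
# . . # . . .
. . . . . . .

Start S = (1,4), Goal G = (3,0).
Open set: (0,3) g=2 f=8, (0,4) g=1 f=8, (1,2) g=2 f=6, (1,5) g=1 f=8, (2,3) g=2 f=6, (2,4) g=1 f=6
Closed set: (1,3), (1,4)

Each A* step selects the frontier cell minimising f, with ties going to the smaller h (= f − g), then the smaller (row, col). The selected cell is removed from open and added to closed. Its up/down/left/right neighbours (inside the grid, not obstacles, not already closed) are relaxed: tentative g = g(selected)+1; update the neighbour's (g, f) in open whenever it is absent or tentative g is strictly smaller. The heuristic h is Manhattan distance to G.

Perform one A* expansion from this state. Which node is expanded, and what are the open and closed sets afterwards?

expanded=(1,2); open=[(0,2) g=3 f=8, (0,3) g=2 f=8, (0,4) g=1 f=8, (1,1) g=3 f=6, (1,5) g=1 f=8, (2,2) g=3 f=6, (2,3) g=2 f=6, (2,4) g=1 f=6]; closed=[(1,2), (1,3), (1,4)]

step 1: expand (1,2) (f=6, h=4) → closed; open now [(0,2) g=3 f=8, (0,3) g=2 f=8, (0,4) g=1 f=8, (1,1) g=3 f=6, (1,5) g=1 f=8, (2,2) g=3 f=6, (2,3) g=2 f=6, (2,4) g=1 f=6]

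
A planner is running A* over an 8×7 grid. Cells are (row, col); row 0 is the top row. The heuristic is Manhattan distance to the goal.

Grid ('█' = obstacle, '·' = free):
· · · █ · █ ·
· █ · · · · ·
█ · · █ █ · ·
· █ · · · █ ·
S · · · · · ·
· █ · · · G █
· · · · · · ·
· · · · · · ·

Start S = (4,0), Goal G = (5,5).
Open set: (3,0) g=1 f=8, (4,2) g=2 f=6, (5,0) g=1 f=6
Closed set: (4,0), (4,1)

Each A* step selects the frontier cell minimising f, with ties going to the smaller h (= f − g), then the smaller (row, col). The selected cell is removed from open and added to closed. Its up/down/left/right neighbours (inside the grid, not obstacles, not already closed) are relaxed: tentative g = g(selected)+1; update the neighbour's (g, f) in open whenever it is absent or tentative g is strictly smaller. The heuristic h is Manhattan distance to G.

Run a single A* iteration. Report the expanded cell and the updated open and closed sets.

expanded=(4,2); open=[(3,0) g=1 f=8, (3,2) g=3 f=8, (4,3) g=3 f=6, (5,0) g=1 f=6, (5,2) g=3 f=6]; closed=[(4,0), (4,1), (4,2)]

step 1: expand (4,2) (f=6, h=4) → closed; open now [(3,0) g=1 f=8, (3,2) g=3 f=8, (4,3) g=3 f=6, (5,0) g=1 f=6, (5,2) g=3 f=6]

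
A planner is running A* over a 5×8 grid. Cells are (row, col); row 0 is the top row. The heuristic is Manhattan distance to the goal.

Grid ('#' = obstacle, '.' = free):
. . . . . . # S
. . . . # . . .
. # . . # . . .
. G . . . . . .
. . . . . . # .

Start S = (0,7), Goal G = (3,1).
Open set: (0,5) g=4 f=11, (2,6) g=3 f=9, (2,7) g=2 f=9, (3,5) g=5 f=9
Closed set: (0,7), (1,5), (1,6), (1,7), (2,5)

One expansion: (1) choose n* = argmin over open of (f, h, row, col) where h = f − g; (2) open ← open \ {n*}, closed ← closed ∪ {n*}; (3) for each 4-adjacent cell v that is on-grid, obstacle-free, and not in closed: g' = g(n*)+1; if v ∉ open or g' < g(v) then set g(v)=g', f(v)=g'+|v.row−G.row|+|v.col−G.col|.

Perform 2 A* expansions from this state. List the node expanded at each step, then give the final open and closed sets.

step 1: expand (3,5) (f=9, h=4) → closed; open now [(0,5) g=4 f=11, (2,6) g=3 f=9, (2,7) g=2 f=9, (3,4) g=6 f=9, (3,6) g=6 f=11, (4,5) g=6 f=11]
step 2: expand (3,4) (f=9, h=3) → closed; open now [(0,5) g=4 f=11, (2,6) g=3 f=9, (2,7) g=2 f=9, (3,3) g=7 f=9, (3,6) g=6 f=11, (4,4) g=7 f=11, (4,5) g=6 f=11]

order=[(3,5) → (3,4)]; open=[(0,5) g=4 f=11, (2,6) g=3 f=9, (2,7) g=2 f=9, (3,3) g=7 f=9, (3,6) g=6 f=11, (4,4) g=7 f=11, (4,5) g=6 f=11]; closed=[(0,7), (1,5), (1,6), (1,7), (2,5), (3,4), (3,5)]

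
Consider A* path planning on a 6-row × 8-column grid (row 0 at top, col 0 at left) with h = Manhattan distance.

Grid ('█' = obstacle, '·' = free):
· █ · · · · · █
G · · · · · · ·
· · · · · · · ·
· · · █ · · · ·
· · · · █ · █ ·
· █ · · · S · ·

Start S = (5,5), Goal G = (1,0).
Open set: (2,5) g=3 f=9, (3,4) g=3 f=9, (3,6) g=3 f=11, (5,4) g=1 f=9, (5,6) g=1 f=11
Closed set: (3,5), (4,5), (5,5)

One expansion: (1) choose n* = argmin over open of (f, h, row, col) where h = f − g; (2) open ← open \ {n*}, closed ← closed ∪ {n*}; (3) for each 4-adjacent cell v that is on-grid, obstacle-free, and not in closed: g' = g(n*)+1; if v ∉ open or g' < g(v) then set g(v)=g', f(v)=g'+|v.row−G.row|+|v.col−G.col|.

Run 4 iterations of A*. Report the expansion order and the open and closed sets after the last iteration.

order=[(2,5) → (1,5) → (1,4) → (1,3)]; open=[(0,3) g=7 f=11, (0,4) g=6 f=11, (0,5) g=5 f=11, (1,2) g=7 f=9, (1,6) g=5 f=11, (2,3) g=7 f=11, (2,4) g=4 f=9, (2,6) g=4 f=11, (3,4) g=3 f=9, (3,6) g=3 f=11, (5,4) g=1 f=9, (5,6) g=1 f=11]; closed=[(1,3), (1,4), (1,5), (2,5), (3,5), (4,5), (5,5)]

step 1: expand (2,5) (f=9, h=6) → closed; open now [(1,5) g=4 f=9, (2,4) g=4 f=9, (2,6) g=4 f=11, (3,4) g=3 f=9, (3,6) g=3 f=11, (5,4) g=1 f=9, (5,6) g=1 f=11]
step 2: expand (1,5) (f=9, h=5) → closed; open now [(0,5) g=5 f=11, (1,4) g=5 f=9, (1,6) g=5 f=11, (2,4) g=4 f=9, (2,6) g=4 f=11, (3,4) g=3 f=9, (3,6) g=3 f=11, (5,4) g=1 f=9, (5,6) g=1 f=11]
step 3: expand (1,4) (f=9, h=4) → closed; open now [(0,4) g=6 f=11, (0,5) g=5 f=11, (1,3) g=6 f=9, (1,6) g=5 f=11, (2,4) g=4 f=9, (2,6) g=4 f=11, (3,4) g=3 f=9, (3,6) g=3 f=11, (5,4) g=1 f=9, (5,6) g=1 f=11]
step 4: expand (1,3) (f=9, h=3) → closed; open now [(0,3) g=7 f=11, (0,4) g=6 f=11, (0,5) g=5 f=11, (1,2) g=7 f=9, (1,6) g=5 f=11, (2,3) g=7 f=11, (2,4) g=4 f=9, (2,6) g=4 f=11, (3,4) g=3 f=9, (3,6) g=3 f=11, (5,4) g=1 f=9, (5,6) g=1 f=11]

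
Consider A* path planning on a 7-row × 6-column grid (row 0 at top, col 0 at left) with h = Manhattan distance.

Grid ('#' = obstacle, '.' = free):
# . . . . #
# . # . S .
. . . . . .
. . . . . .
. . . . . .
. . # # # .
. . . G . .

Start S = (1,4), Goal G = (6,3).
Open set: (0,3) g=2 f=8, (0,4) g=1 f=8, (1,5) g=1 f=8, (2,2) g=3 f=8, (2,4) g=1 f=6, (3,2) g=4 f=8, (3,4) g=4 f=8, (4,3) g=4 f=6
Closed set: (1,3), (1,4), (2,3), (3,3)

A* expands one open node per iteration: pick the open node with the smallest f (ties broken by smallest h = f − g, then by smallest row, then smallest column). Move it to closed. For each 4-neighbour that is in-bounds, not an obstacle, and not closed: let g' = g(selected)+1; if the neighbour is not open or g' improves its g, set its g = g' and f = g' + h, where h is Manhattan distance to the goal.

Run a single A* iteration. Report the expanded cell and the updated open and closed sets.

step 1: expand (4,3) (f=6, h=2) → closed; open now [(0,3) g=2 f=8, (0,4) g=1 f=8, (1,5) g=1 f=8, (2,2) g=3 f=8, (2,4) g=1 f=6, (3,2) g=4 f=8, (3,4) g=4 f=8, (4,2) g=5 f=8, (4,4) g=5 f=8]

expanded=(4,3); open=[(0,3) g=2 f=8, (0,4) g=1 f=8, (1,5) g=1 f=8, (2,2) g=3 f=8, (2,4) g=1 f=6, (3,2) g=4 f=8, (3,4) g=4 f=8, (4,2) g=5 f=8, (4,4) g=5 f=8]; closed=[(1,3), (1,4), (2,3), (3,3), (4,3)]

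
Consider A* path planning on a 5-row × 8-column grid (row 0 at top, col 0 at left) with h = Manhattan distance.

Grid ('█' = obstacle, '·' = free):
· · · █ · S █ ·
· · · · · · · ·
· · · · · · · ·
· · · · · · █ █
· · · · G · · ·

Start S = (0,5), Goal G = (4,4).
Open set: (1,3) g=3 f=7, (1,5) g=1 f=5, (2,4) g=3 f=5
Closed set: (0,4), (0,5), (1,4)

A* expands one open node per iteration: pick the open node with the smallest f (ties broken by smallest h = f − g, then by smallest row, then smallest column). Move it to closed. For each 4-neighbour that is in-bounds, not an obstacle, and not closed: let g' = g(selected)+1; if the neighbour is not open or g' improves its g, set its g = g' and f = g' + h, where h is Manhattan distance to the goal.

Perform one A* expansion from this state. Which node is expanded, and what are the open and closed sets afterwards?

expanded=(2,4); open=[(1,3) g=3 f=7, (1,5) g=1 f=5, (2,3) g=4 f=7, (2,5) g=4 f=7, (3,4) g=4 f=5]; closed=[(0,4), (0,5), (1,4), (2,4)]

step 1: expand (2,4) (f=5, h=2) → closed; open now [(1,3) g=3 f=7, (1,5) g=1 f=5, (2,3) g=4 f=7, (2,5) g=4 f=7, (3,4) g=4 f=5]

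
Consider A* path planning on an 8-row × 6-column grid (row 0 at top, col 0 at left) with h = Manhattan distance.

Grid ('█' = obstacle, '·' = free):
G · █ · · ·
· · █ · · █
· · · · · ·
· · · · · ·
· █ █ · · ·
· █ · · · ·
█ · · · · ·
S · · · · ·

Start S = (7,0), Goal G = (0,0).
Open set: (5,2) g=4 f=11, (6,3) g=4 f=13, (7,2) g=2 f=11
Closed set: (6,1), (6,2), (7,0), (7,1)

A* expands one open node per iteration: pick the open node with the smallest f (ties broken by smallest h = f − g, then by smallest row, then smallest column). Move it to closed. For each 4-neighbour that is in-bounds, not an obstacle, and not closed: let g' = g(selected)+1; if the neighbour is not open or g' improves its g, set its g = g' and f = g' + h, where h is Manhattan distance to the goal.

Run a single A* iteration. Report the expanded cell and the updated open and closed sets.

expanded=(5,2); open=[(5,3) g=5 f=13, (6,3) g=4 f=13, (7,2) g=2 f=11]; closed=[(5,2), (6,1), (6,2), (7,0), (7,1)]

step 1: expand (5,2) (f=11, h=7) → closed; open now [(5,3) g=5 f=13, (6,3) g=4 f=13, (7,2) g=2 f=11]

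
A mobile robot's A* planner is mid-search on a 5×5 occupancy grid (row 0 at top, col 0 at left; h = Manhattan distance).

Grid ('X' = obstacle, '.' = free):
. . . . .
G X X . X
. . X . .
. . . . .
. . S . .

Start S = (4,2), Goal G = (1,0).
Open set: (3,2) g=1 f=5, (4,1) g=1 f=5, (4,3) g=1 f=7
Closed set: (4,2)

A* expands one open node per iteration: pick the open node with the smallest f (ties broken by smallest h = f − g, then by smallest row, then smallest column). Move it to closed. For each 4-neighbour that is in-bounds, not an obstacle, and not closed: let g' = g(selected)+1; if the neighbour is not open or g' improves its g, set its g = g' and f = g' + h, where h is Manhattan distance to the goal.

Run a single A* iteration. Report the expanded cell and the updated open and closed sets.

expanded=(3,2); open=[(3,1) g=2 f=5, (3,3) g=2 f=7, (4,1) g=1 f=5, (4,3) g=1 f=7]; closed=[(3,2), (4,2)]

step 1: expand (3,2) (f=5, h=4) → closed; open now [(3,1) g=2 f=5, (3,3) g=2 f=7, (4,1) g=1 f=5, (4,3) g=1 f=7]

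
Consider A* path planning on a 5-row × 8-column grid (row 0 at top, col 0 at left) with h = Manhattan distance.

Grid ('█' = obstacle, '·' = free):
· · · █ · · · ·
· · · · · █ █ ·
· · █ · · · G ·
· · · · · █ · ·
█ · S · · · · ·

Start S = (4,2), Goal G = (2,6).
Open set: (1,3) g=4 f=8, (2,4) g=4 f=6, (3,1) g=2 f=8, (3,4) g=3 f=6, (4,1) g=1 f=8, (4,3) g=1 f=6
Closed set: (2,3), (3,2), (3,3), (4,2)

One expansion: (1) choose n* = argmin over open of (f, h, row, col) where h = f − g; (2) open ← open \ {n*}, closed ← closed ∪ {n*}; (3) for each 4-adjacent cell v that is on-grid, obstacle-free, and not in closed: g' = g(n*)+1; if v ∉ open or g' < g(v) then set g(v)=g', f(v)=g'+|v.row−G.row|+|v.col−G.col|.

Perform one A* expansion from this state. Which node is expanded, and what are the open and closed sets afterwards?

step 1: expand (2,4) (f=6, h=2) → closed; open now [(1,3) g=4 f=8, (1,4) g=5 f=8, (2,5) g=5 f=6, (3,1) g=2 f=8, (3,4) g=3 f=6, (4,1) g=1 f=8, (4,3) g=1 f=6]

expanded=(2,4); open=[(1,3) g=4 f=8, (1,4) g=5 f=8, (2,5) g=5 f=6, (3,1) g=2 f=8, (3,4) g=3 f=6, (4,1) g=1 f=8, (4,3) g=1 f=6]; closed=[(2,3), (2,4), (3,2), (3,3), (4,2)]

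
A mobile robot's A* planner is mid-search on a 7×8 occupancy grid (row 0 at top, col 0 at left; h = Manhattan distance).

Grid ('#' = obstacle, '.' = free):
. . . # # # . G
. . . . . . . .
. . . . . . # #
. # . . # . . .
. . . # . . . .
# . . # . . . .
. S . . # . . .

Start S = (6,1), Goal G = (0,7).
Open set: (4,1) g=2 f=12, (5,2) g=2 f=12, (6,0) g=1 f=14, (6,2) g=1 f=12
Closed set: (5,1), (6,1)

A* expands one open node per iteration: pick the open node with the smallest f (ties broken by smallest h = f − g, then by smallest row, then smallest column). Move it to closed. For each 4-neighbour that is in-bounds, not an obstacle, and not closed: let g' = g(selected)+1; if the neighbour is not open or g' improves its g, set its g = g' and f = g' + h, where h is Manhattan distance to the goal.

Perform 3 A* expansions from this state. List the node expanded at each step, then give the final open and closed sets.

order=[(4,1) → (4,2) → (3,2)]; open=[(2,2) g=5 f=12, (3,3) g=5 f=12, (4,0) g=3 f=14, (5,2) g=2 f=12, (6,0) g=1 f=14, (6,2) g=1 f=12]; closed=[(3,2), (4,1), (4,2), (5,1), (6,1)]

step 1: expand (4,1) (f=12, h=10) → closed; open now [(4,0) g=3 f=14, (4,2) g=3 f=12, (5,2) g=2 f=12, (6,0) g=1 f=14, (6,2) g=1 f=12]
step 2: expand (4,2) (f=12, h=9) → closed; open now [(3,2) g=4 f=12, (4,0) g=3 f=14, (5,2) g=2 f=12, (6,0) g=1 f=14, (6,2) g=1 f=12]
step 3: expand (3,2) (f=12, h=8) → closed; open now [(2,2) g=5 f=12, (3,3) g=5 f=12, (4,0) g=3 f=14, (5,2) g=2 f=12, (6,0) g=1 f=14, (6,2) g=1 f=12]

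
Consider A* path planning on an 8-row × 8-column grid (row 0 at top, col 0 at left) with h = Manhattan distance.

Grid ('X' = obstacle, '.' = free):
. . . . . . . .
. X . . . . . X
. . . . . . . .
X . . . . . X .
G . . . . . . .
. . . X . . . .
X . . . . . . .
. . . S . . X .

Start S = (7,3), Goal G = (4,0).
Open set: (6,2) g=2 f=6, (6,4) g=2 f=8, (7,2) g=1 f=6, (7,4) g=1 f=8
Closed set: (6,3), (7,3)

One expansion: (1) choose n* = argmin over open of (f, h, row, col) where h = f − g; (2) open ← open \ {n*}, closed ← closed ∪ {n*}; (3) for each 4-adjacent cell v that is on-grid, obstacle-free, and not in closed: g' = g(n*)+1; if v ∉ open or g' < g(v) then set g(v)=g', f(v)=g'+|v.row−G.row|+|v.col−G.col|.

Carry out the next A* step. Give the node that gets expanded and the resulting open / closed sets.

expanded=(6,2); open=[(5,2) g=3 f=6, (6,1) g=3 f=6, (6,4) g=2 f=8, (7,2) g=1 f=6, (7,4) g=1 f=8]; closed=[(6,2), (6,3), (7,3)]

step 1: expand (6,2) (f=6, h=4) → closed; open now [(5,2) g=3 f=6, (6,1) g=3 f=6, (6,4) g=2 f=8, (7,2) g=1 f=6, (7,4) g=1 f=8]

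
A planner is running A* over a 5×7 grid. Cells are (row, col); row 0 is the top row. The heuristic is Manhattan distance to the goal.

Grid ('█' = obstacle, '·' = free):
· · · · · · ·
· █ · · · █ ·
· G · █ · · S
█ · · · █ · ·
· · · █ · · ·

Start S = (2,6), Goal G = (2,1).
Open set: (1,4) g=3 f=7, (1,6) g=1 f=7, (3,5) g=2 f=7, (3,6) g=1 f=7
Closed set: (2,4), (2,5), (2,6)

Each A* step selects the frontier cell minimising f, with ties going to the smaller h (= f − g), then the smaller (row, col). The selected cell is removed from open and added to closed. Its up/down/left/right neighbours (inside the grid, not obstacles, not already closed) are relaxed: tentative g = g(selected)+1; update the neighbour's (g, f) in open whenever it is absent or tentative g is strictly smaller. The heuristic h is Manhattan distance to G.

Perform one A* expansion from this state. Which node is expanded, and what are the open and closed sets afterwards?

step 1: expand (1,4) (f=7, h=4) → closed; open now [(0,4) g=4 f=9, (1,3) g=4 f=7, (1,6) g=1 f=7, (3,5) g=2 f=7, (3,6) g=1 f=7]

expanded=(1,4); open=[(0,4) g=4 f=9, (1,3) g=4 f=7, (1,6) g=1 f=7, (3,5) g=2 f=7, (3,6) g=1 f=7]; closed=[(1,4), (2,4), (2,5), (2,6)]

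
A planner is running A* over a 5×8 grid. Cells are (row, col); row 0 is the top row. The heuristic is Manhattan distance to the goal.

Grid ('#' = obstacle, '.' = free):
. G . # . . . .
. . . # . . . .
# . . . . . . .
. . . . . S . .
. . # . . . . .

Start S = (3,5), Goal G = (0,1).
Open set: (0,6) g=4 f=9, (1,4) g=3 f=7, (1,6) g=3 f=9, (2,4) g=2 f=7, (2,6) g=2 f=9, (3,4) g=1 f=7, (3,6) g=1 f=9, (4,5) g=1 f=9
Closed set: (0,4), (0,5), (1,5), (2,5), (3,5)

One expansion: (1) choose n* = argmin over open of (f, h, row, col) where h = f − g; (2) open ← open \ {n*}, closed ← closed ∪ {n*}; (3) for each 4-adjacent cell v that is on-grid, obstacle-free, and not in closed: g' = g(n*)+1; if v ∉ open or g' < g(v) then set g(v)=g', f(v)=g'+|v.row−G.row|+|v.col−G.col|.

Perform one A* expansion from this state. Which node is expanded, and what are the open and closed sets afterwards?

step 1: expand (1,4) (f=7, h=4) → closed; open now [(0,6) g=4 f=9, (1,6) g=3 f=9, (2,4) g=2 f=7, (2,6) g=2 f=9, (3,4) g=1 f=7, (3,6) g=1 f=9, (4,5) g=1 f=9]

expanded=(1,4); open=[(0,6) g=4 f=9, (1,6) g=3 f=9, (2,4) g=2 f=7, (2,6) g=2 f=9, (3,4) g=1 f=7, (3,6) g=1 f=9, (4,5) g=1 f=9]; closed=[(0,4), (0,5), (1,4), (1,5), (2,5), (3,5)]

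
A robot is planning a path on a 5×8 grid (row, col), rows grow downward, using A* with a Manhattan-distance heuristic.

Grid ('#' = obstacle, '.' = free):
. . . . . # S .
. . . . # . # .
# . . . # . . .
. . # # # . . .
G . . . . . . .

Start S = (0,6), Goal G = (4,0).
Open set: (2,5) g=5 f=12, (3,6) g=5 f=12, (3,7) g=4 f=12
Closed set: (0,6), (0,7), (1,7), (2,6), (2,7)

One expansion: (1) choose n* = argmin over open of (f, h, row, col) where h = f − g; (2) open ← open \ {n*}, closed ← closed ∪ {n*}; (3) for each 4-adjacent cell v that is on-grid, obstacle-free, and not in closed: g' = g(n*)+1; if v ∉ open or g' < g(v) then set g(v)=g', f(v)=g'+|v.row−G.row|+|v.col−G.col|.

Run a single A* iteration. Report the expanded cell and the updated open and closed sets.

step 1: expand (2,5) (f=12, h=7) → closed; open now [(1,5) g=6 f=14, (3,5) g=6 f=12, (3,6) g=5 f=12, (3,7) g=4 f=12]

expanded=(2,5); open=[(1,5) g=6 f=14, (3,5) g=6 f=12, (3,6) g=5 f=12, (3,7) g=4 f=12]; closed=[(0,6), (0,7), (1,7), (2,5), (2,6), (2,7)]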